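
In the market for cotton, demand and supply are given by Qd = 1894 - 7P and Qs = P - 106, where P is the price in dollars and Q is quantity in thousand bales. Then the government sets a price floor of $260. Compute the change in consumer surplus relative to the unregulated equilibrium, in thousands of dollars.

Equilibrium: 1894 - 7P = P - 106, so 2000 = 8P and P* = 250, Q* = 144.
The floor of 260 is above the equilibrium price 250, so it binds.
At P = 260: Qd = 1894 - 7·260 = 74 and Qs = 260 - 106 = 154.
Consumer surplus without the control is ½ · (1894/7 - 250) · 144 = 10368/7.
With the floor, consumers buy 74 units at 260, so CS = ½ · (1894/7 - 260) · 74 = 2738/7.
Change in consumer surplus = 2738/7 - 10368/7 = -1090.

-1090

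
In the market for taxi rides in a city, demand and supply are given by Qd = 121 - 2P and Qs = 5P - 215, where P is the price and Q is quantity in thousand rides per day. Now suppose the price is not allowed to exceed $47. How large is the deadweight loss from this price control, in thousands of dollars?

8.75

In a free market, 121 - 2P = 5P - 215 gives the equilibrium P* = 48, Q* = 25.
Because the ceiling (47) lies below the market-clearing price, it is binding.
At P = 47: Qd = 121 - 2·47 = 27 and Qs = 5·47 - 215 = 20.
Quantity traded falls to 20. At Q = 20 the demand price is (121 - 20)/2 = 50.5 and the supply price is (215 + 20)/5 = 47.
Deadweight loss = ½ · (50.5 - 47) · (25 - 20) = ½ · 3.5 · 5 = 8.75.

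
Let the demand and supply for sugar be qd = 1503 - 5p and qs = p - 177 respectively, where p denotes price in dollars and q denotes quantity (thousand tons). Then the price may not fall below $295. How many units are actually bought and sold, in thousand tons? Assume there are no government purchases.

28

In a free market, 1503 - 5p = p - 177 gives the equilibrium p* = 280, q* = 103.
The floor of 295 is above the equilibrium price 280, so it binds.
At p = 295: qd = 1503 - 5·295 = 28 and qs = 295 - 177 = 118.
The quantity actually transacted is the short side, demand: 28.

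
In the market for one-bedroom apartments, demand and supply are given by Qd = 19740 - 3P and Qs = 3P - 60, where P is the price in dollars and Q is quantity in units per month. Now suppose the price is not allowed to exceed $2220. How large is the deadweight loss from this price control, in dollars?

Setting quantity demanded equal to quantity supplied, 19740 - 3P = 3P - 60, gives P* = 3300 and Q* = 9840.
Since 2220 < 3300, the ceiling is binding.
At P = 2220: Qd = 19740 - 3·2220 = 13080 and Qs = 3·2220 - 60 = 6600.
Quantity traded falls to 6600. At Q = 6600 the demand price is (19740 - 6600)/3 = 4380 and the supply price is (60 + 6600)/3 = 2220.
Deadweight loss = ½ · (4380 - 2220) · (9840 - 6600) = ½ · 2160 · 3240 = 3499200.

3499200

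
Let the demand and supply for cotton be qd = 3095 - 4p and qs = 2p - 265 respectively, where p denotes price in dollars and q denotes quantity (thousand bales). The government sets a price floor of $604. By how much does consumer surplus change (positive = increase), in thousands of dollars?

Equilibrium: 3095 - 4p = 2p - 265, so 3360 = 6p and p* = 560, q* = 855.
Because the floor (604) lies above the market-clearing price, it is binding.
At p = 604: qd = 3095 - 4·604 = 679 and qs = 2·604 - 265 = 943.
Consumer surplus without the control is ½ · (773.75 - 560) · 855 = 91378.125.
With the floor, consumers buy 679 units at 604, so CS = ½ · (773.75 - 604) · 679 = 57630.125.
Change in consumer surplus = 57630.125 - 91378.125 = -33748.

-33748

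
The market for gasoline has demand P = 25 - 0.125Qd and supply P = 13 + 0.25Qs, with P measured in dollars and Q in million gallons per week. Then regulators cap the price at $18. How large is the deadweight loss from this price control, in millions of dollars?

27

Rearranging demand gives Qd = 200 - 8P; rearranging supply gives Qs = 4P - 52. Without the control the market clears where 200 - 8P = 4P - 52, i.e. P* = 21 and Q* = 32.
The ceiling of 18 is below the equilibrium price 21, so it binds.
At P = 18: Qd = 200 - 8·18 = 56 and Qs = 4·18 - 52 = 20.
Quantity traded falls to 20. At Q = 20 the demand price is (200 - 20)/8 = 22.5 and the supply price is (52 + 20)/4 = 18.
Deadweight loss = ½ · (22.5 - 18) · (32 - 20) = ½ · 4.5 · 12 = 27.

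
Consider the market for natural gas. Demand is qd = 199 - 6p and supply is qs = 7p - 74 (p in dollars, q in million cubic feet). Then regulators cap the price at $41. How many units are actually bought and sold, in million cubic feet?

Equilibrium: 199 - 6p = 7p - 74, so 273 = 13p and p* = 21, q* = 73.
The ceiling of 41 is above the equilibrium price 21, so it is not binding; the market clears at p* = 21, q* = 73.

73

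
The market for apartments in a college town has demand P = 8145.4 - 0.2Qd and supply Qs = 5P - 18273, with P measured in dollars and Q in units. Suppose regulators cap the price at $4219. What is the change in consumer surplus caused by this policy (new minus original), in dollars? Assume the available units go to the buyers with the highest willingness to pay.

Rearranging demand gives Qd = 40727 - 5P. Setting quantity demanded equal to quantity supplied, 40727 - 5P = 5P - 18273, gives P* = 5900 and Q* = 11227.
Because the ceiling (4219) lies below the market-clearing price, it is binding.
At P = 4219: Qd = 40727 - 5·4219 = 19632 and Qs = 5·4219 - 18273 = 2822.
Consumer surplus without the control is ½ · (8145.4 - 5900) · 11227 = 12604552.9.
With the ceiling, 2822 units are sold at 4219 (assume they go to the highest-value buyers). The demand price at Q = 2822 is 7581, so CS = ½ · [(8145.4 - 4219) + (7581 - 4219)] · 2822 = 10283932.4.
Change in consumer surplus = 10283932.4 - 12604552.9 = -2320620.5.

-2320620.5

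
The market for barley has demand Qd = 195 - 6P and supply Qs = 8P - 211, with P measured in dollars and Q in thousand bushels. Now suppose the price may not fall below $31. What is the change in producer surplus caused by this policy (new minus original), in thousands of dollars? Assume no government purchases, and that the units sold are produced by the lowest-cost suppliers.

In a free market, 195 - 6P = 8P - 211 gives the equilibrium P* = 29, Q* = 21.
Since 31 > 29, the floor is binding.
At P = 31: Qd = 195 - 6·31 = 9 and Qs = 8·31 - 211 = 37.
Producer surplus without the control is ½ · (29 - 26.375) · 21 = 27.5625.
With the floor, 9 units are sold at 31. The supply price at Q = 9 is 27.5, so PS = ½ · [(31 - 26.375) + (31 - 27.5)] · 9 = 36.5625.
Change in producer surplus = 36.5625 - 27.5625 = 9.

9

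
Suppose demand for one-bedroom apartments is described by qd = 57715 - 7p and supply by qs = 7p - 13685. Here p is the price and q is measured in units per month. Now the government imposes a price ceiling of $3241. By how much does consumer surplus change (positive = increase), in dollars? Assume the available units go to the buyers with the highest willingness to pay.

Without the control the market clears where 57715 - 7p = 7p - 13685, i.e. p* = 5100 and q* = 22015.
The ceiling of 3241 is below the equilibrium price 5100, so it binds.
At p = 3241: qd = 57715 - 7·3241 = 35028 and qs = 7·3241 - 13685 = 9002.
Consumer surplus without the control is ½ · (8245 - 5100) · 22015 = 34618587.5.
With the ceiling, 9002 units are sold at 3241 (assume they go to the highest-value buyers). The demand price at q = 9002 is 6959, so CS = ½ · [(8245 - 3241) + (6959 - 3241)] · 9002 = 39257722.
Change in consumer surplus = 39257722 - 34618587.5 = 4639134.5.

4639134.5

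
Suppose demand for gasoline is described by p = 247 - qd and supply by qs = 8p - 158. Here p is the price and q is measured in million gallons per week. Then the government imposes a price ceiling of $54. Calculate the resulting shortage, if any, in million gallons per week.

Rearranging demand gives qd = 247 - p. Setting quantity demanded equal to quantity supplied, 247 - p = 8p - 158, gives p* = 45 and q* = 202.
Since 54 is above p* = 45, the ceiling does not bind and the free-market outcome prevails.
Since the control does not bind, there is no shortage.

0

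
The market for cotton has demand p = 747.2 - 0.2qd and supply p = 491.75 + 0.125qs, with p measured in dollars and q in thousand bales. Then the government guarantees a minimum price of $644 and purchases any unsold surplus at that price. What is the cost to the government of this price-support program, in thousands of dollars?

452088

Rearranging demand gives qd = 3736 - 5p; rearranging supply gives qs = 8p - 3934. Equilibrium: 3736 - 5p = 8p - 3934, so 7670 = 13p and p* = 590, q* = 786.
The floor of 644 is above the equilibrium price 590, so it binds.
At p = 644: qd = 3736 - 5·644 = 516 and qs = 8·644 - 3934 = 1218.
Surplus = qs - qd = 702.
Government expenditure = surplus × support price = 702 × 644 = 452088.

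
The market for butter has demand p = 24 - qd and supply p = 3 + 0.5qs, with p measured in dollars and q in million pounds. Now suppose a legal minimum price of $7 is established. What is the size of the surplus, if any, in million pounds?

Rearranging demand gives qd = 24 - p; rearranging supply gives qs = 2p - 6. Setting quantity demanded equal to quantity supplied, 24 - p = 2p - 6, gives p* = 10 and q* = 14.
The floor of 7 is below the equilibrium price 10, so it is not binding; the market clears at p* = 10, q* = 14.
Since the control does not bind, there is no surplus.

0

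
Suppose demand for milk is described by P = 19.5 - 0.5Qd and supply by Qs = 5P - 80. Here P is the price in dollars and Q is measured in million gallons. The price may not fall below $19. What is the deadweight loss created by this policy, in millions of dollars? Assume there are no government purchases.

5.6

Rearranging demand gives Qd = 39 - 2P. In a free market, 39 - 2P = 5P - 80 gives the equilibrium P* = 17, Q* = 5.
The floor of 19 is above the equilibrium price 17, so it binds.
At P = 19: Qd = 39 - 2·19 = 1 and Qs = 5·19 - 80 = 15.
Quantity traded falls to 1. At Q = 1 the demand price is (39 - 1)/2 = 19 and the supply price is (80 + 1)/5 = 16.2.
Deadweight loss = ½ · (19 - 16.2) · (5 - 1) = ½ · 2.8 · 4 = 5.6.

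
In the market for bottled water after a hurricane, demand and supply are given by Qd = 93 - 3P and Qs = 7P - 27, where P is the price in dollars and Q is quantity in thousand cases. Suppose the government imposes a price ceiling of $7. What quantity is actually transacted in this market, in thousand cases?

In a free market, 93 - 3P = 7P - 27 gives the equilibrium P* = 12, Q* = 57.
Because the ceiling (7) lies below the market-clearing price, it is binding.
At P = 7: Qd = 93 - 3·7 = 72 and Qs = 7·7 - 27 = 22.
The quantity actually transacted is the short side, supply: 22.

22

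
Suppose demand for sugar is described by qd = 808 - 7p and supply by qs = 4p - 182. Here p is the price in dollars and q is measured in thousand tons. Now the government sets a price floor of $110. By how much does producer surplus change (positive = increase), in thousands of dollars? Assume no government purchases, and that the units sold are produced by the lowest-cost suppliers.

Without the control the market clears where 808 - 7p = 4p - 182, i.e. p* = 90 and q* = 178.
Since 110 > 90, the floor is binding.
At p = 110: qd = 808 - 7·110 = 38 and qs = 4·110 - 182 = 258.
Producer surplus without the control is ½ · (90 - 45.5) · 178 = 3960.5.
With the floor, 38 units are sold at 110. The supply price at q = 38 is 55, so PS = ½ · [(110 - 45.5) + (110 - 55)] · 38 = 2270.5.
Change in producer surplus = 2270.5 - 3960.5 = -1690.

-1690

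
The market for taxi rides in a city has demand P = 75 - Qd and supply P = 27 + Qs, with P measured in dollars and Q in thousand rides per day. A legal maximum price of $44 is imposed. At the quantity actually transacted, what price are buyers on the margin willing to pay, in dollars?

58

Rearranging demand gives Qd = 75 - P; rearranging supply gives Qs = P - 27. Equilibrium: 75 - P = P - 27, so 102 = 2P and P* = 51, Q* = 24.
Since 44 < 51, the ceiling is binding.
At P = 44: Qd = 75 - 44 = 31 and Qs = 44 - 27 = 17.
Only 17 units reach the market. On the demand curve, the marginal buyer's willingness to pay at Q = 17 is (75 - 17) = 58.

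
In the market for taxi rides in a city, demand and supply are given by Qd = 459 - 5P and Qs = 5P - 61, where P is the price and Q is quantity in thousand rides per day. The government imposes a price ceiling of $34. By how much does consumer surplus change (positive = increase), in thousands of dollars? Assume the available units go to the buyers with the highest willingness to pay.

1152

In a free market, 459 - 5P = 5P - 61 gives the equilibrium P* = 52, Q* = 199.
Since 34 < 52, the ceiling is binding.
At P = 34: Qd = 459 - 5·34 = 289 and Qs = 5·34 - 61 = 109.
Consumer surplus without the control is ½ · (91.8 - 52) · 199 = 3960.1.
With the ceiling, 109 units are sold at 34 (assume they go to the highest-value buyers). The demand price at Q = 109 is 70, so CS = ½ · [(91.8 - 34) + (70 - 34)] · 109 = 5112.1.
Change in consumer surplus = 5112.1 - 3960.1 = 1152.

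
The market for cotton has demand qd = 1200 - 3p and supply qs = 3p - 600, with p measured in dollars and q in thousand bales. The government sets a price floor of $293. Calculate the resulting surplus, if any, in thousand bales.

Without the control the market clears where 1200 - 3p = 3p - 600, i.e. p* = 300 and q* = 300.
The floor of 293 is below the equilibrium price 300, so it is not binding; the market clears at p* = 300, q* = 300.
Since the control does not bind, there is no surplus.

0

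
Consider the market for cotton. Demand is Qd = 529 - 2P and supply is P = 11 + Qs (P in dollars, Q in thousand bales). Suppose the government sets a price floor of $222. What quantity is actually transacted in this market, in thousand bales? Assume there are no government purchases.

85

Rearranging supply gives Qs = P - 11. Equilibrium: 529 - 2P = P - 11, so 540 = 3P and P* = 180, Q* = 169.
Since 222 > 180, the floor is binding.
At P = 222: Qd = 529 - 2·222 = 85 and Qs = 222 - 11 = 211.
The quantity actually transacted is the short side, demand: 85.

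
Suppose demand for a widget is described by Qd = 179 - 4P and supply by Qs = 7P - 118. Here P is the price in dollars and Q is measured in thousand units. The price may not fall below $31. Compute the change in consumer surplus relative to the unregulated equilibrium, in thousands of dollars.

-252

Equilibrium: 179 - 4P = 7P - 118, so 297 = 11P and P* = 27, Q* = 71.
Because the floor (31) lies above the market-clearing price, it is binding.
At P = 31: Qd = 179 - 4·31 = 55 and Qs = 7·31 - 118 = 99.
Consumer surplus without the control is ½ · (44.75 - 27) · 71 = 630.125.
With the floor, consumers buy 55 units at 31, so CS = ½ · (44.75 - 31) · 55 = 378.125.
Change in consumer surplus = 378.125 - 630.125 = -252.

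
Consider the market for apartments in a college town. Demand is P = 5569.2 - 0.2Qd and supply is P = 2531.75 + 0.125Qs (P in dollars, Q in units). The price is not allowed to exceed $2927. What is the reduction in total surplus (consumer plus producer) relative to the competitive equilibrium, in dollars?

Rearranging demand gives Qd = 27846 - 5P; rearranging supply gives Qs = 8P - 20254. In a free market, 27846 - 5P = 8P - 20254 gives the equilibrium P* = 3700, Q* = 9346.
The ceiling of 2927 is below the equilibrium price 3700, so it binds.
At P = 2927: Qd = 27846 - 5·2927 = 13211 and Qs = 8·2927 - 20254 = 3162.
Quantity traded falls to 3162. At Q = 3162 the demand price is (27846 - 3162)/5 = 4936.8 and the supply price is (20254 + 3162)/8 = 2927.
Deadweight loss = ½ · (4936.8 - 2927) · (9346 - 3162) = ½ · 2009.8 · 6184 = 6214301.6.

6214301.6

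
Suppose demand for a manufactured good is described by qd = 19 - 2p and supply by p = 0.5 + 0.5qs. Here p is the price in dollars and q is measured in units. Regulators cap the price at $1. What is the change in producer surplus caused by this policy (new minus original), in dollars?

-20

Rearranging supply gives qs = 2p - 1. Setting quantity demanded equal to quantity supplied, 19 - 2p = 2p - 1, gives p* = 5 and q* = 9.
The ceiling of 1 is below the equilibrium price 5, so it binds.
At p = 1: qd = 19 - 2·1 = 17 and qs = 2·1 - 1 = 1.
Producer surplus without the control is ½ · (5 - 0.5) · 9 = 20.25.
With the ceiling, producers sell 1 units at 1, so PS = ½ · (1 - 0.5) · 1 = 0.25.
Change in producer surplus = 0.25 - 20.25 = -20.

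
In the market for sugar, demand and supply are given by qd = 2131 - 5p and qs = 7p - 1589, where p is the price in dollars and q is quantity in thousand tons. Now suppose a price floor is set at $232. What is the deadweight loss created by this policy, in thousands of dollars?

0

Equilibrium: 2131 - 5p = 7p - 1589, so 3720 = 12p and p* = 310, q* = 581.
The floor of 232 is below the equilibrium price 310, so it is not binding; the market clears at p* = 310, q* = 581.
Since the control does not bind, no trades are prevented and deadweight loss is zero.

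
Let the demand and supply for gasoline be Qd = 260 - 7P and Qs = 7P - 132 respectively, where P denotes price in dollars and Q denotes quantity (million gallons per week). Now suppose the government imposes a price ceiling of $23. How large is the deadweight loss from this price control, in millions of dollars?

175

Without the control the market clears where 260 - 7P = 7P - 132, i.e. P* = 28 and Q* = 64.
The ceiling of 23 is below the equilibrium price 28, so it binds.
At P = 23: Qd = 260 - 7·23 = 99 and Qs = 7·23 - 132 = 29.
Quantity traded falls to 29. At Q = 29 the demand price is (260 - 29)/7 = 33 and the supply price is (132 + 29)/7 = 23.
Deadweight loss = ½ · (33 - 23) · (64 - 29) = ½ · 10 · 35 = 175.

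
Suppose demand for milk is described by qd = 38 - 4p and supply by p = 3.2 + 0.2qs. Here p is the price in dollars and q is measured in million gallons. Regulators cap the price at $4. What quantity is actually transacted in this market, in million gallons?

4

Rearranging supply gives qs = 5p - 16. In a free market, 38 - 4p = 5p - 16 gives the equilibrium p* = 6, q* = 14.
The ceiling of 4 is below the equilibrium price 6, so it binds.
At p = 4: qd = 38 - 4·4 = 22 and qs = 5·4 - 16 = 4.
The quantity actually transacted is the short side, supply: 4.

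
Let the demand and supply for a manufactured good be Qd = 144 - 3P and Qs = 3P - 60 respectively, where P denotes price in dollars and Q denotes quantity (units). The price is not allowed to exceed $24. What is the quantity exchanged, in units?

Equilibrium: 144 - 3P = 3P - 60, so 204 = 6P and P* = 34, Q* = 42.
Because the ceiling (24) lies below the market-clearing price, it is binding.
At P = 24: Qd = 144 - 3·24 = 72 and Qs = 3·24 - 60 = 12.
The quantity actually transacted is the short side, supply: 12.

12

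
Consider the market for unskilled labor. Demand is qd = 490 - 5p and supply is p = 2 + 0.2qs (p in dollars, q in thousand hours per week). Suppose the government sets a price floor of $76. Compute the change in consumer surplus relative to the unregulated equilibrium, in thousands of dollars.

Rearranging supply gives qs = 5p - 10. Equilibrium: 490 - 5p = 5p - 10, so 500 = 10p and p* = 50, q* = 240.
Because the floor (76) lies above the market-clearing price, it is binding.
At p = 76: qd = 490 - 5·76 = 110 and qs = 5·76 - 10 = 370.
Consumer surplus without the control is ½ · (98 - 50) · 240 = 5760.
With the floor, consumers buy 110 units at 76, so CS = ½ · (98 - 76) · 110 = 1210.
Change in consumer surplus = 1210 - 5760 = -4550.

-4550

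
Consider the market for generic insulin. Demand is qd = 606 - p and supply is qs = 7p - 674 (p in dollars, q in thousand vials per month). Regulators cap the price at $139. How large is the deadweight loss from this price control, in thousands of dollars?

In a free market, 606 - p = 7p - 674 gives the equilibrium p* = 160, q* = 446.
Because the ceiling (139) lies below the market-clearing price, it is binding.
At p = 139: qd = 606 - 139 = 467 and qs = 7·139 - 674 = 299.
Quantity traded falls to 299. At q = 299 the demand price is 606 - 299 = 307 and the supply price is (674 + 299)/7 = 139.
Deadweight loss = ½ · (307 - 139) · (446 - 299) = ½ · 168 · 147 = 12348.

12348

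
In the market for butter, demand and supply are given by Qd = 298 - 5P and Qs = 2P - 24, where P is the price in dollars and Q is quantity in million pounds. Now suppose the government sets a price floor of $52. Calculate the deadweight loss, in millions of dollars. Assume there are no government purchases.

315

In a free market, 298 - 5P = 2P - 24 gives the equilibrium P* = 46, Q* = 68.
Since 52 > 46, the floor is binding.
At P = 52: Qd = 298 - 5·52 = 38 and Qs = 2·52 - 24 = 80.
Quantity traded falls to 38. At Q = 38 the demand price is (298 - 38)/5 = 52 and the supply price is (24 + 38)/2 = 31.
Deadweight loss = ½ · (52 - 31) · (68 - 38) = ½ · 21 · 30 = 315.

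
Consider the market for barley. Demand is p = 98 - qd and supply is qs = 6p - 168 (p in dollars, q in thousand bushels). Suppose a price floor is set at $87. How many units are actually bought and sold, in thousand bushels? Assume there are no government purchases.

Rearranging demand gives qd = 98 - p. In a free market, 98 - p = 6p - 168 gives the equilibrium p* = 38, q* = 60.
Since 87 > 38, the floor is binding.
At p = 87: qd = 98 - 87 = 11 and qs = 6·87 - 168 = 354.
The quantity actually transacted is the short side, demand: 11.

11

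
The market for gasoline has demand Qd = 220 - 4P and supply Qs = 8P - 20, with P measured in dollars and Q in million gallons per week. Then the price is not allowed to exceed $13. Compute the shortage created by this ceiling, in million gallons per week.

In a free market, 220 - 4P = 8P - 20 gives the equilibrium P* = 20, Q* = 140.
Since 13 < 20, the ceiling is binding.
At P = 13: Qd = 220 - 4·13 = 168 and Qs = 8·13 - 20 = 84.
Shortage = Qd - Qs = 168 - 84 = 84.

84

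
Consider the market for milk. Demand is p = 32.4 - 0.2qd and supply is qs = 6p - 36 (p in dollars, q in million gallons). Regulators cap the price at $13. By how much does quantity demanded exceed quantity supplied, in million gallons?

Rearranging demand gives qd = 162 - 5p. Without the control the market clears where 162 - 5p = 6p - 36, i.e. p* = 18 and q* = 72.
The ceiling of 13 is below the equilibrium price 18, so it binds.
At p = 13: qd = 162 - 5·13 = 97 and qs = 6·13 - 36 = 42.
Shortage = qd - qs = 97 - 42 = 55.

55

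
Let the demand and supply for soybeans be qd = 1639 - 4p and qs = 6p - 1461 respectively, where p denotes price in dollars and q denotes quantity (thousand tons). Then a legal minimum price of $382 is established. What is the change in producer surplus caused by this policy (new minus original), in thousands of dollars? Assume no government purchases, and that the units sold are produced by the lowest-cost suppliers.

1080

Equilibrium: 1639 - 4p = 6p - 1461, so 3100 = 10p and p* = 310, q* = 399.
Because the floor (382) lies above the market-clearing price, it is binding.
At p = 382: qd = 1639 - 4·382 = 111 and qs = 6·382 - 1461 = 831.
Producer surplus without the control is ½ · (310 - 243.5) · 399 = 13266.75.
With the floor, 111 units are sold at 382. The supply price at q = 111 is 262, so PS = ½ · [(382 - 243.5) + (382 - 262)] · 111 = 14346.75.
Change in producer surplus = 14346.75 - 13266.75 = 1080.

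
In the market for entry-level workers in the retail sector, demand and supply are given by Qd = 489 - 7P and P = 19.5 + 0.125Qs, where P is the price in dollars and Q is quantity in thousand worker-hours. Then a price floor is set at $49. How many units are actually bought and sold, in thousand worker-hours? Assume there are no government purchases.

Rearranging supply gives Qs = 8P - 156. Without the control the market clears where 489 - 7P = 8P - 156, i.e. P* = 43 and Q* = 188.
Since 49 > 43, the floor is binding.
At P = 49: Qd = 489 - 7·49 = 146 and Qs = 8·49 - 156 = 236.
The quantity actually transacted is the short side, demand: 146.

146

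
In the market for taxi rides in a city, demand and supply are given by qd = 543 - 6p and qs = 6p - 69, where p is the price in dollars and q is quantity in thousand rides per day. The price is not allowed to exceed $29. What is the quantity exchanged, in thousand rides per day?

105

Without the control the market clears where 543 - 6p = 6p - 69, i.e. p* = 51 and q* = 237.
Because the ceiling (29) lies below the market-clearing price, it is binding.
At p = 29: qd = 543 - 6·29 = 369 and qs = 6·29 - 69 = 105.
The quantity actually transacted is the short side, supply: 105.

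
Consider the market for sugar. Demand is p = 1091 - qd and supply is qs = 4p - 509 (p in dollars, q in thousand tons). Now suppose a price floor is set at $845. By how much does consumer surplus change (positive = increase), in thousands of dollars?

-266962.5

Rearranging demand gives qd = 1091 - p. Setting quantity demanded equal to quantity supplied, 1091 - p = 4p - 509, gives p* = 320 and q* = 771.
Because the floor (845) lies above the market-clearing price, it is binding.
At p = 845: qd = 1091 - 845 = 246 and qs = 4·845 - 509 = 2871.
Consumer surplus without the control is ½ · (1091 - 320) · 771 = 297220.5.
With the floor, consumers buy 246 units at 845, so CS = ½ · (1091 - 845) · 246 = 30258.
Change in consumer surplus = 30258 - 297220.5 = -266962.5.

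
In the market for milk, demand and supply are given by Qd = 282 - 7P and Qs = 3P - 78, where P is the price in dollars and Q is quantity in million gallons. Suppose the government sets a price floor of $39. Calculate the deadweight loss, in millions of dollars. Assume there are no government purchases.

Equilibrium: 282 - 7P = 3P - 78, so 360 = 10P and P* = 36, Q* = 30.
Since 39 > 36, the floor is binding.
At P = 39: Qd = 282 - 7·39 = 9 and Qs = 3·39 - 78 = 39.
Quantity traded falls to 9. At Q = 9 the demand price is (282 - 9)/7 = 39 and the supply price is (78 + 9)/3 = 29.
Deadweight loss = ½ · (39 - 29) · (30 - 9) = ½ · 10 · 21 = 105.

105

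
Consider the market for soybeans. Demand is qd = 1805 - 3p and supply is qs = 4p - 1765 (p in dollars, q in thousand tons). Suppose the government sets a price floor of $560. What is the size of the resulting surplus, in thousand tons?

350

Setting quantity demanded equal to quantity supplied, 1805 - 3p = 4p - 1765, gives p* = 510 and q* = 275.
Since 560 > 510, the floor is binding.
At p = 560: qd = 1805 - 3·560 = 125 and qs = 4·560 - 1765 = 475.
Surplus = qs - qd = 475 - 125 = 350.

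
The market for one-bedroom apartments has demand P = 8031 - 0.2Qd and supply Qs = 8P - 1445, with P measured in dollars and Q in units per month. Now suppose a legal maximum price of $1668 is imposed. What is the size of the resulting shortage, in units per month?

Rearranging demand gives Qd = 40155 - 5P. Equilibrium: 40155 - 5P = 8P - 1445, so 41600 = 13P and P* = 3200, Q* = 24155.
Because the ceiling (1668) lies below the market-clearing price, it is binding.
At P = 1668: Qd = 40155 - 5·1668 = 31815 and Qs = 8·1668 - 1445 = 11899.
Shortage = Qd - Qs = 31815 - 11899 = 19916.

19916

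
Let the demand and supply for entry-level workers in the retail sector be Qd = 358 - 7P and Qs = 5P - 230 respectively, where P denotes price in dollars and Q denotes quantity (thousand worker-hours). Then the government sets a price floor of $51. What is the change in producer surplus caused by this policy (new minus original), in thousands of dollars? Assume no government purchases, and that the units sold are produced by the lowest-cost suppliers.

In a free market, 358 - 7P = 5P - 230 gives the equilibrium P* = 49, Q* = 15.
Because the floor (51) lies above the market-clearing price, it is binding.
At P = 51: Qd = 358 - 7·51 = 1 and Qs = 5·51 - 230 = 25.
Producer surplus without the control is ½ · (49 - 46) · 15 = 22.5.
With the floor, 1 units are sold at 51. The supply price at Q = 1 is 46.2, so PS = ½ · [(51 - 46) + (51 - 46.2)] · 1 = 4.9.
Change in producer surplus = 4.9 - 22.5 = -17.6.

-17.6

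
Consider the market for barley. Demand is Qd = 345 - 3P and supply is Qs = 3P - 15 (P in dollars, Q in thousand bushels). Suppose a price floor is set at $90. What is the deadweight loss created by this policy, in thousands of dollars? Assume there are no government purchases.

2700

Without the control the market clears where 345 - 3P = 3P - 15, i.e. P* = 60 and Q* = 165.
Because the floor (90) lies above the market-clearing price, it is binding.
At P = 90: Qd = 345 - 3·90 = 75 and Qs = 3·90 - 15 = 255.
Quantity traded falls to 75. At Q = 75 the demand price is (345 - 75)/3 = 90 and the supply price is (15 + 75)/3 = 30.
Deadweight loss = ½ · (90 - 30) · (165 - 75) = ½ · 60 · 90 = 2700.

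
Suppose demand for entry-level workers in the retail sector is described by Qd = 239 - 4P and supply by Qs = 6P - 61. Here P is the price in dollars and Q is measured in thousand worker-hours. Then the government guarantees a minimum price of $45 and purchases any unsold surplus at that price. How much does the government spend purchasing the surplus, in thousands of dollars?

Setting quantity demanded equal to quantity supplied, 239 - 4P = 6P - 61, gives P* = 30 and Q* = 119.
Because the floor (45) lies above the market-clearing price, it is binding.
At P = 45: Qd = 239 - 4·45 = 59 and Qs = 6·45 - 61 = 209.
Surplus = Qs - Qd = 150.
Government expenditure = surplus × support price = 150 × 45 = 6750.

6750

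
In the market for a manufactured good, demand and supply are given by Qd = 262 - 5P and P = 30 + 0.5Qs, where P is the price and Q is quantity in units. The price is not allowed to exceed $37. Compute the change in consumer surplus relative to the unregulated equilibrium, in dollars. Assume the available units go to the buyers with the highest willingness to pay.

93.6

Rearranging supply gives Qs = 2P - 60. In a free market, 262 - 5P = 2P - 60 gives the equilibrium P* = 46, Q* = 32.
Since 37 < 46, the ceiling is binding.
At P = 37: Qd = 262 - 5·37 = 77 and Qs = 2·37 - 60 = 14.
Consumer surplus without the control is ½ · (52.4 - 46) · 32 = 102.4.
With the ceiling, 14 units are sold at 37 (assume they go to the highest-value buyers). The demand price at Q = 14 is 49.6, so CS = ½ · [(52.4 - 37) + (49.6 - 37)] · 14 = 196.
Change in consumer surplus = 196 - 102.4 = 93.6.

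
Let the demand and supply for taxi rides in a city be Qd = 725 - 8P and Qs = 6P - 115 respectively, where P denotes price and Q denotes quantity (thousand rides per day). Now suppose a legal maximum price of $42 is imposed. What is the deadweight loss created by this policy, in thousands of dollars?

1701

Without the control the market clears where 725 - 8P = 6P - 115, i.e. P* = 60 and Q* = 245.
Because the ceiling (42) lies below the market-clearing price, it is binding.
At P = 42: Qd = 725 - 8·42 = 389 and Qs = 6·42 - 115 = 137.
Quantity traded falls to 137. At Q = 137 the demand price is (725 - 137)/8 = 73.5 and the supply price is (115 + 137)/6 = 42.
Deadweight loss = ½ · (73.5 - 42) · (245 - 137) = ½ · 31.5 · 108 = 1701.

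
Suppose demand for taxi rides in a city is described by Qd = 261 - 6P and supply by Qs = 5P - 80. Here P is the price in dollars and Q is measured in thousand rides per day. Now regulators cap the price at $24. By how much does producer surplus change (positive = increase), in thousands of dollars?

-402.5

In a free market, 261 - 6P = 5P - 80 gives the equilibrium P* = 31, Q* = 75.
Since 24 < 31, the ceiling is binding.
At P = 24: Qd = 261 - 6·24 = 117 and Qs = 5·24 - 80 = 40.
Producer surplus without the control is ½ · (31 - 16) · 75 = 562.5.
With the ceiling, producers sell 40 units at 24, so PS = ½ · (24 - 16) · 40 = 160.
Change in producer surplus = 160 - 562.5 = -402.5.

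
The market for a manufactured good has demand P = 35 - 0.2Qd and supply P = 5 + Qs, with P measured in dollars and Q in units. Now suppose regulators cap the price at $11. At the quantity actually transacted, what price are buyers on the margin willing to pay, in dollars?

33.8

Rearranging demand gives Qd = 175 - 5P; rearranging supply gives Qs = P - 5. Setting quantity demanded equal to quantity supplied, 175 - 5P = P - 5, gives P* = 30 and Q* = 25.
Since 11 < 30, the ceiling is binding.
At P = 11: Qd = 175 - 5·11 = 120 and Qs = 11 - 5 = 6.
Only 6 units reach the market. On the demand curve, the marginal buyer's willingness to pay at Q = 6 is (175 - 6)/5 = 33.8.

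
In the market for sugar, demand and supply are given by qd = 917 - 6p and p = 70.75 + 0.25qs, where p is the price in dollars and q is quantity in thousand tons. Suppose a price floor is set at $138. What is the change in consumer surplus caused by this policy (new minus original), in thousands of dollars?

-2574

Rearranging supply gives qs = 4p - 283. Without the control the market clears where 917 - 6p = 4p - 283, i.e. p* = 120 and q* = 197.
Because the floor (138) lies above the market-clearing price, it is binding.
At p = 138: qd = 917 - 6·138 = 89 and qs = 4·138 - 283 = 269.
Consumer surplus without the control is ½ · (917/6 - 120) · 197 = 38809/12.
With the floor, consumers buy 89 units at 138, so CS = ½ · (917/6 - 138) · 89 = 7921/12.
Change in consumer surplus = 7921/12 - 38809/12 = -2574.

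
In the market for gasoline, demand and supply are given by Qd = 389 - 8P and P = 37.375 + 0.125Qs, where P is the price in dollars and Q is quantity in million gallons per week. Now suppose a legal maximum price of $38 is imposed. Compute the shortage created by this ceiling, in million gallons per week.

Rearranging supply gives Qs = 8P - 299. Without the control the market clears where 389 - 8P = 8P - 299, i.e. P* = 43 and Q* = 45.
Since 38 < 43, the ceiling is binding.
At P = 38: Qd = 389 - 8·38 = 85 and Qs = 8·38 - 299 = 5.
Shortage = Qd - Qs = 85 - 5 = 80.

80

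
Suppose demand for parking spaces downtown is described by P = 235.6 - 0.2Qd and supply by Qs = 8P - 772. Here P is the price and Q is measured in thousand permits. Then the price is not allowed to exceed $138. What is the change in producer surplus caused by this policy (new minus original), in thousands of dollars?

Rearranging demand gives Qd = 1178 - 5P. Setting quantity demanded equal to quantity supplied, 1178 - 5P = 8P - 772, gives P* = 150 and Q* = 428.
Because the ceiling (138) lies below the market-clearing price, it is binding.
At P = 138: Qd = 1178 - 5·138 = 488 and Qs = 8·138 - 772 = 332.
Producer surplus without the control is ½ · (150 - 96.5) · 428 = 11449.
With the ceiling, producers sell 332 units at 138, so PS = ½ · (138 - 96.5) · 332 = 6889.
Change in producer surplus = 6889 - 11449 = -4560.

-4560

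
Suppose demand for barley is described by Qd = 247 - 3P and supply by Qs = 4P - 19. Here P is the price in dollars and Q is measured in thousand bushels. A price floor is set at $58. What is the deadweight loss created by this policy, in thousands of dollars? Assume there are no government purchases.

Without the control the market clears where 247 - 3P = 4P - 19, i.e. P* = 38 and Q* = 133.
Since 58 > 38, the floor is binding.
At P = 58: Qd = 247 - 3·58 = 73 and Qs = 4·58 - 19 = 213.
Quantity traded falls to 73. At Q = 73 the demand price is (247 - 73)/3 = 58 and the supply price is (19 + 73)/4 = 23.
Deadweight loss = ½ · (58 - 23) · (133 - 73) = ½ · 35 · 60 = 1050.

1050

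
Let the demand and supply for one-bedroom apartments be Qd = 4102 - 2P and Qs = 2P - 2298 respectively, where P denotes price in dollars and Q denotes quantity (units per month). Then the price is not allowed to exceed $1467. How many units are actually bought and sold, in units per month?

Without the control the market clears where 4102 - 2P = 2P - 2298, i.e. P* = 1600 and Q* = 902.
Because the ceiling (1467) lies below the market-clearing price, it is binding.
At P = 1467: Qd = 4102 - 2·1467 = 1168 and Qs = 2·1467 - 2298 = 636.
The quantity actually transacted is the short side, supply: 636.

636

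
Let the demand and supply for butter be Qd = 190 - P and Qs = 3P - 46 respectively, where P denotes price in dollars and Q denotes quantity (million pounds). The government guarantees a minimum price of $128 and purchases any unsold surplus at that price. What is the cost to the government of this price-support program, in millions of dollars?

35328

In a free market, 190 - P = 3P - 46 gives the equilibrium P* = 59, Q* = 131.
Because the floor (128) lies above the market-clearing price, it is binding.
At P = 128: Qd = 190 - 128 = 62 and Qs = 3·128 - 46 = 338.
Surplus = Qs - Qd = 276.
Government expenditure = surplus × support price = 276 × 128 = 35328.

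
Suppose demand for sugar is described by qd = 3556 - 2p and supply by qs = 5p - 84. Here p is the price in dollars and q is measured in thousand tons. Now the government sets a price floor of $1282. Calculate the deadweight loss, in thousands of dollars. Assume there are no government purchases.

Setting quantity demanded equal to quantity supplied, 3556 - 2p = 5p - 84, gives p* = 520 and q* = 2516.
Because the floor (1282) lies above the market-clearing price, it is binding.
At p = 1282: qd = 3556 - 2·1282 = 992 and qs = 5·1282 - 84 = 6326.
Quantity traded falls to 992. At q = 992 the demand price is (3556 - 992)/2 = 1282 and the supply price is (84 + 992)/5 = 215.2.
Deadweight loss = ½ · (1282 - 215.2) · (2516 - 992) = ½ · 1066.8 · 1524 = 812901.6.

812901.6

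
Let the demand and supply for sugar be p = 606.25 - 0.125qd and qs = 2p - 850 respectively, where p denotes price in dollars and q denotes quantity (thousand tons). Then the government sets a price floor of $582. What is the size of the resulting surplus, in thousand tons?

120

Rearranging demand gives qd = 4850 - 8p. Setting quantity demanded equal to quantity supplied, 4850 - 8p = 2p - 850, gives p* = 570 and q* = 290.
Because the floor (582) lies above the market-clearing price, it is binding.
At p = 582: qd = 4850 - 8·582 = 194 and qs = 2·582 - 850 = 314.
Surplus = qs - qd = 314 - 194 = 120.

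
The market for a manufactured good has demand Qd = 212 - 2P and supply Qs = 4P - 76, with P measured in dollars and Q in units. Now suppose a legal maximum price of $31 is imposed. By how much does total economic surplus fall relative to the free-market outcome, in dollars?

1734

Equilibrium: 212 - 2P = 4P - 76, so 288 = 6P and P* = 48, Q* = 116.
Because the ceiling (31) lies below the market-clearing price, it is binding.
At P = 31: Qd = 212 - 2·31 = 150 and Qs = 4·31 - 76 = 48.
Quantity traded falls to 48. At Q = 48 the demand price is (212 - 48)/2 = 82 and the supply price is (76 + 48)/4 = 31.
Deadweight loss = ½ · (82 - 31) · (116 - 48) = ½ · 51 · 68 = 1734.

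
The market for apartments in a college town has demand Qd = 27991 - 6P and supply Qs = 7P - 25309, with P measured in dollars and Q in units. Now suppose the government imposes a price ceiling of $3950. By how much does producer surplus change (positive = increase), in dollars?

Without the control the market clears where 27991 - 6P = 7P - 25309, i.e. P* = 4100 and Q* = 3391.
Since 3950 < 4100, the ceiling is binding.
At P = 3950: Qd = 27991 - 6·3950 = 4291 and Qs = 7·3950 - 25309 = 2341.
Producer surplus without the control is ½ · (4100 - 25309/7) · 3391 = 11498881/14.
With the ceiling, producers sell 2341 units at 3950, so PS = ½ · (3950 - 25309/7) · 2341 = 5480281/14.
Change in producer surplus = 5480281/14 - 11498881/14 = -429900.

-429900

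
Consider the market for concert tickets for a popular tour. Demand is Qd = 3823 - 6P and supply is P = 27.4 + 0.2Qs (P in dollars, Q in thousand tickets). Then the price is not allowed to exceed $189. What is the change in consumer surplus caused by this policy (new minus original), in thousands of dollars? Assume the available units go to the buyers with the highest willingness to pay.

77249.25

Rearranging supply gives Qs = 5P - 137. In a free market, 3823 - 6P = 5P - 137 gives the equilibrium P* = 360, Q* = 1663.
Since 189 < 360, the ceiling is binding.
At P = 189: Qd = 3823 - 6·189 = 2689 and Qs = 5·189 - 137 = 808.
Consumer surplus without the control is ½ · (3823/6 - 360) · 1663 = 2765569/12.
With the ceiling, 808 units are sold at 189 (assume they go to the highest-value buyers). The demand price at Q = 808 is 502.5, so CS = ½ · [(3823/6 - 189) + (502.5 - 189)] · 808 = 923140/3.
Change in consumer surplus = 923140/3 - 2765569/12 = 77249.25.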